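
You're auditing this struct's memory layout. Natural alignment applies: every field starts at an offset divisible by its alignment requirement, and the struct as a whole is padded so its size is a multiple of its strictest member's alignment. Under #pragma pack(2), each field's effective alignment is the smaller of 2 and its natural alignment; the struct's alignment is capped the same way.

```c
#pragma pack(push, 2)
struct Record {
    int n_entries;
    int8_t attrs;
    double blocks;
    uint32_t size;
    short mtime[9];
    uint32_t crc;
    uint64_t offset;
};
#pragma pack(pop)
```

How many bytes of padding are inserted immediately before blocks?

@0: n_entries [4B, align 2] → 4
@4: attrs [1B, align 1] → 5
+1 pad (align 2)
@6: blocks [8B, align 2] → 14

1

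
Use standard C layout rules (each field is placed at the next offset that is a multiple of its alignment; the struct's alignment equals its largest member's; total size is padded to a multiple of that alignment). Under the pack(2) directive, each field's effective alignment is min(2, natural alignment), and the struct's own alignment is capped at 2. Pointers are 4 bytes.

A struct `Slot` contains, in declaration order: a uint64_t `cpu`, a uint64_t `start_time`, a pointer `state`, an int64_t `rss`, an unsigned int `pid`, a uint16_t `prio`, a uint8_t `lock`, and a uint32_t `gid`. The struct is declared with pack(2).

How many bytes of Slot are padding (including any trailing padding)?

1

@0: cpu [8B, align 2] → 8
@8: start_time [8B, align 2] → 16
@16: state [4B, align 2] → 20
@20: rss [8B, align 2] → 28
@28: pid [4B, align 2] → 32
@32: prio [2B, align 2] → 34
@34: lock [1B, align 1] → 35
+1 pad (align 2)
@36: gid [4B, align 2] → 40
size 40, align 2
data bytes 39, size 40 → padding 1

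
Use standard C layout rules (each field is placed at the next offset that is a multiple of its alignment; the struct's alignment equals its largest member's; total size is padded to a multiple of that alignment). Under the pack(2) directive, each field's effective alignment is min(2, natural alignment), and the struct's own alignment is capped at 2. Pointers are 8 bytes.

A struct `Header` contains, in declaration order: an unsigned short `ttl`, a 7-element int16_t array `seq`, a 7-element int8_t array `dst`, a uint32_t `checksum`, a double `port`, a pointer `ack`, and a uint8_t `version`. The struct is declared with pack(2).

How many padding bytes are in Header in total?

0..2  ttl  (2B, 2-aligned)
2..16  seq  (14B, 2-aligned)
16..23  dst  (7B, 1-aligned)
23..24  -- padding (1B)
24..28  checksum  (4B, 2-aligned)
28..36  port  (8B, 2-aligned)
36..44  ack  (8B, 2-aligned)
44..45  version  (1B, 1-aligned)
45..46  -- tail padding (1B)
sizeof = 46, alignof = 2
data bytes 44, size 46 → padding 2

2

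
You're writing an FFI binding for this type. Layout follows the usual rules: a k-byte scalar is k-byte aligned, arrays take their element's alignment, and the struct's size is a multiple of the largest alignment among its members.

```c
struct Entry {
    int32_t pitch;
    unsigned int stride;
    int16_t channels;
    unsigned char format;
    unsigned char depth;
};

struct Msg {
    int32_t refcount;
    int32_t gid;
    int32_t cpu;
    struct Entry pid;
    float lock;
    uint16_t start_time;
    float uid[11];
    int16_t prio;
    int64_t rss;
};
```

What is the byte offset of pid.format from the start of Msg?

22

Entry: pitch at 0 (size 4, align 4) → ends 4; stride at 4 (size 4, align 4) → ends 8; channels at 8 (size 2, align 2) → ends 10; format at 10 (size 1, align 1) → ends 11; depth at 11 (size 1, align 1) → ends 12; total 12 bytes, alignment 4
refcount at 0 (size 4, align 4) → ends 4
gid at 4 (size 4, align 4) → ends 8
cpu at 8 (size 4, align 4) → ends 12
pid at 12 (size 12, align 4) → ends 24
within Entry: format at 10
12 + 10 = 22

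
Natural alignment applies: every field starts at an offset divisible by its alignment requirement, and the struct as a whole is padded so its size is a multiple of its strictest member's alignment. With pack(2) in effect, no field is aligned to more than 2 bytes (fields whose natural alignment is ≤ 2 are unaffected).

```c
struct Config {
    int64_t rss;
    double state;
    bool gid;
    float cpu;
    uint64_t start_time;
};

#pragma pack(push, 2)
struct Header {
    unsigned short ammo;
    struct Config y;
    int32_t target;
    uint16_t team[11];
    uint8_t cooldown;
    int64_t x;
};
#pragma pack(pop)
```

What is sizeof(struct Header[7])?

490

Config: 0..8  rss  (8B, 8-aligned); 8..16  state  (8B, 8-aligned); 16..17  gid  (1B, 1-aligned); 17..20  -- padding (3B); 20..24  cpu  (4B, 4-aligned); 24..32  start_time  (8B, 8-aligned); sizeof = 32, alignof = 8
0..2  ammo  (2B, 2-aligned)
2..34  y  (32B, 2-aligned)
34..38  target  (4B, 2-aligned)
38..60  team  (22B, 2-aligned)
60..61  cooldown  (1B, 1-aligned)
61..62  -- padding (1B)
62..70  x  (8B, 2-aligned)
sizeof = 70, alignof = 2
array of 7: 7 × 70 = 490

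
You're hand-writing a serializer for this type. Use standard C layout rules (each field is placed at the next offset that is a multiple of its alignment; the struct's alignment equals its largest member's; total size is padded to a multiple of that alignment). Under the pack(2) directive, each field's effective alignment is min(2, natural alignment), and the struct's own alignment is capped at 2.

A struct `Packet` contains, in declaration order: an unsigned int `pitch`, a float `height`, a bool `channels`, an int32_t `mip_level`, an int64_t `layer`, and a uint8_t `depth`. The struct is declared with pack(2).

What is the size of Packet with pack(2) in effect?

24

0..4  pitch  (4B, 2-aligned)
4..8  height  (4B, 2-aligned)
8..9  channels  (1B, 1-aligned)
9..10  -- padding (1B)
10..14  mip_level  (4B, 2-aligned)
14..22  layer  (8B, 2-aligned)
22..23  depth  (1B, 1-aligned)
23..24  -- tail padding (1B)
sizeof = 24, alignof = 2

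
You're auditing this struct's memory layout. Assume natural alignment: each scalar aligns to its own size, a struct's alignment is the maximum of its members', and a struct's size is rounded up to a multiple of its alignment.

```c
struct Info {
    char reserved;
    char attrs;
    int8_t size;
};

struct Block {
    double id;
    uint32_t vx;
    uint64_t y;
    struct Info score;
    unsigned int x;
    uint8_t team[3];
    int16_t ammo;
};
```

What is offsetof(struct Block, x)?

Info: reserved at 0 (size 1, align 1) → ends 1; attrs at 1 (size 1, align 1) → ends 2; size at 2 (size 1, align 1) → ends 3; total 3 bytes, alignment 1
id at 0 (size 8, align 8) → ends 8
vx at 8 (size 4, align 4) → ends 12
pad 4 to align 8 for y
y at 16 (size 8, align 8) → ends 24
score at 24 (size 3, align 1) → ends 27
pad 1 to align 4 for x
x at 28 (size 4, align 4) → ends 32

28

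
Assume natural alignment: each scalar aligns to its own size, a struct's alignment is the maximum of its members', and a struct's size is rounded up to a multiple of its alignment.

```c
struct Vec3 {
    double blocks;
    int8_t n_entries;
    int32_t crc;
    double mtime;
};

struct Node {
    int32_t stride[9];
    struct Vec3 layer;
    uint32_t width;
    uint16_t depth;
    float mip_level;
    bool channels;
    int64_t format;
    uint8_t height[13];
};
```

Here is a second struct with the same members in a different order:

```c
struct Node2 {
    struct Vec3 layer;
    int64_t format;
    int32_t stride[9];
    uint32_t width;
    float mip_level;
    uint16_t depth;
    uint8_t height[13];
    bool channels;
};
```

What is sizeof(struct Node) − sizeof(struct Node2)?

8

Vec3: 0..8  blocks  (8B, 8-aligned); 8..9  n_entries  (1B, 1-aligned); 9..12  -- padding (3B); 12..16  crc  (4B, 4-aligned); 16..24  mtime  (8B, 8-aligned); sizeof = 24, alignof = 8
0..36  stride  (36B, 4-aligned)
36..40  -- padding (4B)
40..64  layer  (24B, 8-aligned)
64..68  width  (4B, 4-aligned)
68..70  depth  (2B, 2-aligned)
70..72  -- padding (2B)
72..76  mip_level  (4B, 4-aligned)
76..77  channels  (1B, 1-aligned)
77..80  -- padding (3B)
80..88  format  (8B, 8-aligned)
88..101  height  (13B, 1-aligned)
101..104  -- tail padding (3B)
sizeof = 104, alignof = 8
— Node2 —
0..24  layer  (24B, 8-aligned)
24..32  format  (8B, 8-aligned)
32..68  stride  (36B, 4-aligned)
68..72  width  (4B, 4-aligned)
72..76  mip_level  (4B, 4-aligned)
76..78  depth  (2B, 2-aligned)
78..91  height  (13B, 1-aligned)
91..92  channels  (1B, 1-aligned)
92..96  -- tail padding (4B)
sizeof = 96, alignof = 8
104 − 96 = 8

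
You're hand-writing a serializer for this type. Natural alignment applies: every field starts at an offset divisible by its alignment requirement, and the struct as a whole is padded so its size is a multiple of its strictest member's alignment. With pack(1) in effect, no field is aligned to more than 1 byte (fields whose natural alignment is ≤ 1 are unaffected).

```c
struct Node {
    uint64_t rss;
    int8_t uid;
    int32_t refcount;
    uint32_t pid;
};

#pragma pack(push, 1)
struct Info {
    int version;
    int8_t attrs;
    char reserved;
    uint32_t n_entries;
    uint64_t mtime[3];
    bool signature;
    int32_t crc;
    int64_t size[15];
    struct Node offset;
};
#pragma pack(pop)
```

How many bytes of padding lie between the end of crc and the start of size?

0

Node: 0..8  rss  (8B, 8-aligned); 8..9  uid  (1B, 1-aligned); 9..12  -- padding (3B); 12..16  refcount  (4B, 4-aligned); 16..20  pid  (4B, 4-aligned); 20..24  -- tail padding (4B); sizeof = 24, alignof = 8
0..4  version  (4B, 1-aligned)
4..5  attrs  (1B, 1-aligned)
5..6  reserved  (1B, 1-aligned)
6..10  n_entries  (4B, 1-aligned)
10..34  mtime  (24B, 1-aligned)
34..35  signature  (1B, 1-aligned)
35..39  crc  (4B, 1-aligned)
39..159  size  (120B, 1-aligned)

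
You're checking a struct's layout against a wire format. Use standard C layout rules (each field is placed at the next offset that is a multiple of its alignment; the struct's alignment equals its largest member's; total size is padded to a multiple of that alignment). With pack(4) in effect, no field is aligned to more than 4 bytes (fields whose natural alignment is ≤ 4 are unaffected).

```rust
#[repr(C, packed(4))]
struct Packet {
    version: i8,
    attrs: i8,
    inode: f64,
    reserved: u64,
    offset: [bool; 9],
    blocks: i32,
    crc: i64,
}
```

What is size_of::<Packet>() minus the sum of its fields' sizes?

5

0..1  version  (1B, 1-aligned)
1..2  attrs  (1B, 1-aligned)
2..4  -- padding (2B)
4..12  inode  (8B, 4-aligned)
12..20  reserved  (8B, 4-aligned)
20..29  offset  (9B, 1-aligned)
29..32  -- padding (3B)
32..36  blocks  (4B, 4-aligned)
36..44  crc  (8B, 4-aligned)
sizeof = 44, alignof = 4
data bytes 39, size 44 → padding 5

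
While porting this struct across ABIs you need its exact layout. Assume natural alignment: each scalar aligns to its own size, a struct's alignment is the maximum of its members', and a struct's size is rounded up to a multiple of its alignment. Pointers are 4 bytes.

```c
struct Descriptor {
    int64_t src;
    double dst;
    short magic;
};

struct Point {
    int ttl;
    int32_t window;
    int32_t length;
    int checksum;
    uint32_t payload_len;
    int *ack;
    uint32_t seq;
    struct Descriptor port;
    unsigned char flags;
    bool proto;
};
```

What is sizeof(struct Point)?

Descriptor: src at 0 (size 8, align 8) → ends 8; dst at 8 (size 8, align 8) → ends 16; magic at 16 (size 2, align 2) → ends 18; tail pad 6 to reach multiple of 8; total 24 bytes, alignment 8
ttl at 0 (size 4, align 4) → ends 4
window at 4 (size 4, align 4) → ends 8
length at 8 (size 4, align 4) → ends 12
checksum at 12 (size 4, align 4) → ends 16
payload_len at 16 (size 4, align 4) → ends 20
ack at 20 (size 4, align 4) → ends 24
seq at 24 (size 4, align 4) → ends 28
pad 4 to align 8 for port
port at 32 (size 24, align 8) → ends 56
flags at 56 (size 1, align 1) → ends 57
proto at 57 (size 1, align 1) → ends 58
tail pad 6 to reach multiple of 8
total 64 bytes, alignment 8

64 bytes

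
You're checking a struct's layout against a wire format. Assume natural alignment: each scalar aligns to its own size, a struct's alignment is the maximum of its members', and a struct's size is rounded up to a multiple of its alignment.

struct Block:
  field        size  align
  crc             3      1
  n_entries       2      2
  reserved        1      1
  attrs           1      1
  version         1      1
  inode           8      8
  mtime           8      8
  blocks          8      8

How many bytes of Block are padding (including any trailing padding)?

0..3  crc  (3B, 1-aligned)
3..4  -- padding (1B)
4..6  n_entries  (2B, 2-aligned)
6..7  reserved  (1B, 1-aligned)
7..8  attrs  (1B, 1-aligned)
8..9  version  (1B, 1-aligned)
9..16  -- padding (7B)
16..24  inode  (8B, 8-aligned)
24..32  mtime  (8B, 8-aligned)
32..40  blocks  (8B, 8-aligned)
sizeof = 40, alignof = 8
data bytes 32, size 40 → padding 8

8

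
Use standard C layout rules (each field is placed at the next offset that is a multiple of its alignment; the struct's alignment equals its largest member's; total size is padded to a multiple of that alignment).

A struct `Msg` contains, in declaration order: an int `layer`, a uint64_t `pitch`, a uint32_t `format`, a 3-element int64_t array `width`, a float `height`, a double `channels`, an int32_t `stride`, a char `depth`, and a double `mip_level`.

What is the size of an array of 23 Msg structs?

1840

0..4  layer  (4B, 4-aligned)
4..8  -- padding (4B)
8..16  pitch  (8B, 8-aligned)
16..20  format  (4B, 4-aligned)
20..24  -- padding (4B)
24..48  width  (24B, 8-aligned)
48..52  height  (4B, 4-aligned)
52..56  -- padding (4B)
56..64  channels  (8B, 8-aligned)
64..68  stride  (4B, 4-aligned)
68..69  depth  (1B, 1-aligned)
69..72  -- padding (3B)
72..80  mip_level  (8B, 8-aligned)
sizeof = 80, alignof = 8
array of 23: 23 × 80 = 1840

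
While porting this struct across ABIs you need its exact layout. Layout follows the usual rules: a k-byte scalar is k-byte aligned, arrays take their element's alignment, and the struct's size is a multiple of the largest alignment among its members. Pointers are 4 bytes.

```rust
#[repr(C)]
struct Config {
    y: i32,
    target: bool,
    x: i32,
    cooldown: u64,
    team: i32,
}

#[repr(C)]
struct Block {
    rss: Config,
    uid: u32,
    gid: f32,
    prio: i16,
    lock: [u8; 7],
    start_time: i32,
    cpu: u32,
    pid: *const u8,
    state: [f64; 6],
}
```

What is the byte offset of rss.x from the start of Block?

Config: y at 0 (size 4, align 4) → ends 4; target at 4 (size 1, align 1) → ends 5; pad 3 to align 4 for x; x at 8 (size 4, align 4) → ends 12; pad 4 to align 8 for cooldown; cooldown at 16 (size 8, align 8) → ends 24; team at 24 (size 4, align 4) → ends 28; tail pad 4 to reach multiple of 8; total 32 bytes, alignment 8
rss at 0 (size 32, align 8) → ends 32
within Config: x at 8
0 + 8 = 8

8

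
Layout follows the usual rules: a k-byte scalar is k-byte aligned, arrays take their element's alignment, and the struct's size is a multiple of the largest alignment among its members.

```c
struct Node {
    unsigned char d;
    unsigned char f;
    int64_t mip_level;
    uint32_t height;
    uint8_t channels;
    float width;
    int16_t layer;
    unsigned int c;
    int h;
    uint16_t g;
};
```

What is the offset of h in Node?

d at 0 (size 1, align 1) → ends 1
f at 1 (size 1, align 1) → ends 2
pad 6 to align 8 for mip_level
mip_level at 8 (size 8, align 8) → ends 16
height at 16 (size 4, align 4) → ends 20
channels at 20 (size 1, align 1) → ends 21
pad 3 to align 4 for width
width at 24 (size 4, align 4) → ends 28
layer at 28 (size 2, align 2) → ends 30
pad 2 to align 4 for c
c at 32 (size 4, align 4) → ends 36
h at 36 (size 4, align 4) → ends 40

36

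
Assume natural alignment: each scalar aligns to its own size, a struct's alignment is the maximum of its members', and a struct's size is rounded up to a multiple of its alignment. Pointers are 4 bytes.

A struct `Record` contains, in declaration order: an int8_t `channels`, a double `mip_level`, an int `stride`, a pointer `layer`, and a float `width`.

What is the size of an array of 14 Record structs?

448

@0: channels [1B, align 1] → 1
+7 pad (align 8)
@8: mip_level [8B, align 8] → 16
@16: stride [4B, align 4] → 20
@20: layer [4B, align 4] → 24
@24: width [4B, align 4] → 28
+4 tail pad (align 8)
size 32, align 8
array of 14: 14 × 32 = 448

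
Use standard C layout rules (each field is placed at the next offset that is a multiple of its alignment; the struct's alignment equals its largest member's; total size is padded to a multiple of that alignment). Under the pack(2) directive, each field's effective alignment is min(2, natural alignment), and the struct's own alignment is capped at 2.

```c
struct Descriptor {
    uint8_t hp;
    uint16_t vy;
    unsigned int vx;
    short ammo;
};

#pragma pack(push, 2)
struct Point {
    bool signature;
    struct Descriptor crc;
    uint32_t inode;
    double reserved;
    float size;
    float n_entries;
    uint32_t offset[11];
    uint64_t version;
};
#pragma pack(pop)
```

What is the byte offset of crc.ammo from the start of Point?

Descriptor: 0..1  hp  (1B, 1-aligned); 1..2  -- padding (1B); 2..4  vy  (2B, 2-aligned); 4..8  vx  (4B, 4-aligned); 8..10  ammo  (2B, 2-aligned); 10..12  -- tail padding (2B); sizeof = 12, alignof = 4
0..1  signature  (1B, 1-aligned)
1..2  -- padding (1B)
2..14  crc  (12B, 2-aligned)
within Descriptor: ammo at 8
2 + 8 = 10

10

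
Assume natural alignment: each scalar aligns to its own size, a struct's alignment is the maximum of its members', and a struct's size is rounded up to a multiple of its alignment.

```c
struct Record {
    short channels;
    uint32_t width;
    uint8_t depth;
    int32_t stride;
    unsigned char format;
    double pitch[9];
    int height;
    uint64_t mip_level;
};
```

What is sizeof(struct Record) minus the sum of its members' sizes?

0..2  channels  (2B, 2-aligned)
2..4  -- padding (2B)
4..8  width  (4B, 4-aligned)
8..9  depth  (1B, 1-aligned)
9..12  -- padding (3B)
12..16  stride  (4B, 4-aligned)
16..17  format  (1B, 1-aligned)
17..24  -- padding (7B)
24..96  pitch  (72B, 8-aligned)
96..100  height  (4B, 4-aligned)
100..104  -- padding (4B)
104..112  mip_level  (8B, 8-aligned)
sizeof = 112, alignof = 8
data bytes 96, size 112 → padding 16

16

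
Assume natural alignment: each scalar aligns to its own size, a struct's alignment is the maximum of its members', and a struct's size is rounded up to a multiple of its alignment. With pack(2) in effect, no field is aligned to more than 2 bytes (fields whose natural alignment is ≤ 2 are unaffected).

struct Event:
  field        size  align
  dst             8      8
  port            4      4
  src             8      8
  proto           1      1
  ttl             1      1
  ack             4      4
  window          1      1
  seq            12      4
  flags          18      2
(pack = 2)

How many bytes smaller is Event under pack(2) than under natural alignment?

14

natural layout:
  0..8  dst  (8B, 8-aligned)
  8..12  port  (4B, 4-aligned)
  12..16  -- padding (4B)
  16..24  src  (8B, 8-aligned)
  24..25  proto  (1B, 1-aligned)
  25..26  ttl  (1B, 1-aligned)
  26..28  -- padding (2B)
  28..32  ack  (4B, 4-aligned)
  32..33  window  (1B, 1-aligned)
  33..36  -- padding (3B)
  36..48  seq  (12B, 4-aligned)
  48..66  flags  (18B, 2-aligned)
  66..72  -- tail padding (6B)
  sizeof = 72, alignof = 8
packed(2) layout:
  0..8  dst  (8B, 2-aligned)
  8..12  port  (4B, 2-aligned)
  12..20  src  (8B, 2-aligned)
  20..21  proto  (1B, 1-aligned)
  21..22  ttl  (1B, 1-aligned)
  22..26  ack  (4B, 2-aligned)
  26..27  window  (1B, 1-aligned)
  27..28  -- padding (1B)
  28..40  seq  (12B, 2-aligned)
  40..58  flags  (18B, 2-aligned)
  sizeof = 58, alignof = 2
72 − 58 = 14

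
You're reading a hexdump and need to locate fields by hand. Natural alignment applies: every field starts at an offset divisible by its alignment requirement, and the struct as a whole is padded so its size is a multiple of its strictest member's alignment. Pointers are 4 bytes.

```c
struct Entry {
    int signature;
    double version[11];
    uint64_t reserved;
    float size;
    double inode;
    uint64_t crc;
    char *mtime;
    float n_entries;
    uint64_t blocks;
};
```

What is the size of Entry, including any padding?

144

0..4  signature  (4B, 4-aligned)
4..8  -- padding (4B)
8..96  version  (88B, 8-aligned)
96..104  reserved  (8B, 8-aligned)
104..108  size  (4B, 4-aligned)
108..112  -- padding (4B)
112..120  inode  (8B, 8-aligned)
120..128  crc  (8B, 8-aligned)
128..132  mtime  (4B, 4-aligned)
132..136  n_entries  (4B, 4-aligned)
136..144  blocks  (8B, 8-aligned)
sizeof = 144, alignof = 8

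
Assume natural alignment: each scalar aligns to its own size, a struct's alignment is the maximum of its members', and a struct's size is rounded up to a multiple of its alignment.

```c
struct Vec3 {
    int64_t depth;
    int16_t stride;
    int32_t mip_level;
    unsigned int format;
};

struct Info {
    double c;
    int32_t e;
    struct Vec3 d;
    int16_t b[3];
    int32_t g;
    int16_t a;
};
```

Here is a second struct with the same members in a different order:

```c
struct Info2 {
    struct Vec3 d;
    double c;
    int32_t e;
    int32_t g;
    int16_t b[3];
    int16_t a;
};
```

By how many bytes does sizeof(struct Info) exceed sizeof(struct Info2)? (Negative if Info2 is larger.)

8

Vec3: depth at 0 (size 8, align 8) → ends 8; stride at 8 (size 2, align 2) → ends 10; pad 2 to align 4 for mip_level; mip_level at 12 (size 4, align 4) → ends 16; format at 16 (size 4, align 4) → ends 20; tail pad 4 to reach multiple of 8; total 24 bytes, alignment 8
c at 0 (size 8, align 8) → ends 8
e at 8 (size 4, align 4) → ends 12
pad 4 to align 8 for d
d at 16 (size 24, align 8) → ends 40
b at 40 (size 6, align 2) → ends 46
pad 2 to align 4 for g
g at 48 (size 4, align 4) → ends 52
a at 52 (size 2, align 2) → ends 54
tail pad 2 to reach multiple of 8
total 56 bytes, alignment 8
— Info2 —
d at 0 (size 24, align 8) → ends 24
c at 24 (size 8, align 8) → ends 32
e at 32 (size 4, align 4) → ends 36
g at 36 (size 4, align 4) → ends 40
b at 40 (size 6, align 2) → ends 46
a at 46 (size 2, align 2) → ends 48
total 48 bytes, alignment 8
56 − 48 = 8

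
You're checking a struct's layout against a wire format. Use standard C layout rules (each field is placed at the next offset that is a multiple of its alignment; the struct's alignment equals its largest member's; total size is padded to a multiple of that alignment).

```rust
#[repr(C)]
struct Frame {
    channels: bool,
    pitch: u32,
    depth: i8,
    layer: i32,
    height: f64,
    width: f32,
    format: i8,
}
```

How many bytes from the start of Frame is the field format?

@0: channels [1B, align 1] → 1
+3 pad (align 4)
@4: pitch [4B, align 4] → 8
@8: depth [1B, align 1] → 9
+3 pad (align 4)
@12: layer [4B, align 4] → 16
@16: height [8B, align 8] → 24
@24: width [4B, align 4] → 28
@28: format [1B, align 1] → 29

28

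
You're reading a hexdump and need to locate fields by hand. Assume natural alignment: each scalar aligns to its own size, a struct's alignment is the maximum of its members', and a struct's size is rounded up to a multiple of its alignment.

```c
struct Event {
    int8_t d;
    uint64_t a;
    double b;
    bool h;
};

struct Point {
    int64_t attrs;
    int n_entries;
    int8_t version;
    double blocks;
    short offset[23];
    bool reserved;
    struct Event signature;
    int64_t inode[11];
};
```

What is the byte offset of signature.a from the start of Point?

80

Event: d at 0 (size 1, align 1) → ends 1; pad 7 to align 8 for a; a at 8 (size 8, align 8) → ends 16; b at 16 (size 8, align 8) → ends 24; h at 24 (size 1, align 1) → ends 25; tail pad 7 to reach multiple of 8; total 32 bytes, alignment 8
attrs at 0 (size 8, align 8) → ends 8
n_entries at 8 (size 4, align 4) → ends 12
version at 12 (size 1, align 1) → ends 13
pad 3 to align 8 for blocks
blocks at 16 (size 8, align 8) → ends 24
offset at 24 (size 46, align 2) → ends 70
reserved at 70 (size 1, align 1) → ends 71
pad 1 to align 8 for signature
signature at 72 (size 32, align 8) → ends 104
within Event: a at 8
72 + 8 = 80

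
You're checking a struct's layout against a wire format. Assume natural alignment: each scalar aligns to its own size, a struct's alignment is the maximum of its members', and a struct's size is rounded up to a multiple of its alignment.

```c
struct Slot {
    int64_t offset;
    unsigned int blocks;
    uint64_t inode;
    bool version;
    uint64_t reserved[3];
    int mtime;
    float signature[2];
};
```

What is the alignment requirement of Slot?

member alignments: offset=8, blocks=4, inode=8, version=1, reserved=8, mtime=4, signature=4
max = 8

8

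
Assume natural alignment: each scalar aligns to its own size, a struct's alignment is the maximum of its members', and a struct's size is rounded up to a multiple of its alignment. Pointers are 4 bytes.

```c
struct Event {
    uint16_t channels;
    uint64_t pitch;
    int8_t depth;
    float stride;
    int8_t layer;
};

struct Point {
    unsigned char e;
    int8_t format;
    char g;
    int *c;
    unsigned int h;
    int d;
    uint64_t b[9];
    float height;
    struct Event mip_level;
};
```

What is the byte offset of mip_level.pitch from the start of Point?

Event: channels at 0 (size 2, align 2) → ends 2; pad 6 to align 8 for pitch; pitch at 8 (size 8, align 8) → ends 16; depth at 16 (size 1, align 1) → ends 17; pad 3 to align 4 for stride; stride at 20 (size 4, align 4) → ends 24; layer at 24 (size 1, align 1) → ends 25; tail pad 7 to reach multiple of 8; total 32 bytes, alignment 8
e at 0 (size 1, align 1) → ends 1
format at 1 (size 1, align 1) → ends 2
g at 2 (size 1, align 1) → ends 3
pad 1 to align 4 for c
c at 4 (size 4, align 4) → ends 8
h at 8 (size 4, align 4) → ends 12
d at 12 (size 4, align 4) → ends 16
b at 16 (size 72, align 8) → ends 88
height at 88 (size 4, align 4) → ends 92
pad 4 to align 8 for mip_level
mip_level at 96 (size 32, align 8) → ends 128
within Event: pitch at 8
96 + 8 = 104

104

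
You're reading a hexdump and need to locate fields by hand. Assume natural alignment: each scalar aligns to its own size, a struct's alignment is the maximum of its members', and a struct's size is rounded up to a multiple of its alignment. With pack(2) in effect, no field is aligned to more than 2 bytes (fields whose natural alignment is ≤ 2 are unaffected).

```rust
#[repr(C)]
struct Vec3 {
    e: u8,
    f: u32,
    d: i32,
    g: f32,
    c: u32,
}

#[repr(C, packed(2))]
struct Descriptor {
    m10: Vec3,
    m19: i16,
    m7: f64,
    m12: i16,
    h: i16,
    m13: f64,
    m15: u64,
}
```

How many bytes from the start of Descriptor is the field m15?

42

Vec3: e at 0 (size 1, align 1) → ends 1; pad 3 to align 4 for f; f at 4 (size 4, align 4) → ends 8; d at 8 (size 4, align 4) → ends 12; g at 12 (size 4, align 4) → ends 16; c at 16 (size 4, align 4) → ends 20; total 20 bytes, alignment 4
m10 at 0 (size 20, align 2) → ends 20
m19 at 20 (size 2, align 2) → ends 22
m7 at 22 (size 8, align 2) → ends 30
m12 at 30 (size 2, align 2) → ends 32
h at 32 (size 2, align 2) → ends 34
m13 at 34 (size 8, align 2) → ends 42
m15 at 42 (size 8, align 2) → ends 50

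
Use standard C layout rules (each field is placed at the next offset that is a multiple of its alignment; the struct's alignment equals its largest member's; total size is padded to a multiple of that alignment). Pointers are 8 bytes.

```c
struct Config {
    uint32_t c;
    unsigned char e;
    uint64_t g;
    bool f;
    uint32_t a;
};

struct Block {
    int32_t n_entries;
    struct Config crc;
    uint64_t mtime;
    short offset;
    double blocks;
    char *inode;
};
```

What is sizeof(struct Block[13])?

Config: @0: c [4B, align 4] → 4; @4: e [1B, align 1] → 5; +3 pad (align 8); @8: g [8B, align 8] → 16; @16: f [1B, align 1] → 17; +3 pad (align 4); @20: a [4B, align 4] → 24; size 24, align 8
@0: n_entries [4B, align 4] → 4
+4 pad (align 8)
@8: crc [24B, align 8] → 32
@32: mtime [8B, align 8] → 40
@40: offset [2B, align 2] → 42
+6 pad (align 8)
@48: blocks [8B, align 8] → 56
@56: inode [8B, align 8] → 64
size 64, align 8
array of 13: 13 × 64 = 832

832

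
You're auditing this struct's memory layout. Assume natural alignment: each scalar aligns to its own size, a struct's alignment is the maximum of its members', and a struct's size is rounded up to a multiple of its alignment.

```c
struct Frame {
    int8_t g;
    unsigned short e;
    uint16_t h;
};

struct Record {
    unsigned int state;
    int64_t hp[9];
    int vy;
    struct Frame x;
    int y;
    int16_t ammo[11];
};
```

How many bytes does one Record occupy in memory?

Frame: g at 0 (size 1, align 1) → ends 1; pad 1 to align 2 for e; e at 2 (size 2, align 2) → ends 4; h at 4 (size 2, align 2) → ends 6; total 6 bytes, alignment 2
state at 0 (size 4, align 4) → ends 4
pad 4 to align 8 for hp
hp at 8 (size 72, align 8) → ends 80
vy at 80 (size 4, align 4) → ends 84
x at 84 (size 6, align 2) → ends 90
pad 2 to align 4 for y
y at 92 (size 4, align 4) → ends 96
ammo at 96 (size 22, align 2) → ends 118
tail pad 2 to reach multiple of 8
total 120 bytes, alignment 8

120 bytes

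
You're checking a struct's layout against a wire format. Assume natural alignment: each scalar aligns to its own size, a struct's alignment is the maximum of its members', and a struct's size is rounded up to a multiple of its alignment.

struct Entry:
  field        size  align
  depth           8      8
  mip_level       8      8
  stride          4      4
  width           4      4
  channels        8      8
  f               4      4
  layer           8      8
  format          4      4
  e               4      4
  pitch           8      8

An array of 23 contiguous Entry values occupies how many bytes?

depth at 0 (size 8, align 8) → ends 8
mip_level at 8 (size 8, align 8) → ends 16
stride at 16 (size 4, align 4) → ends 20
width at 20 (size 4, align 4) → ends 24
channels at 24 (size 8, align 8) → ends 32
f at 32 (size 4, align 4) → ends 36
pad 4 to align 8 for layer
layer at 40 (size 8, align 8) → ends 48
format at 48 (size 4, align 4) → ends 52
e at 52 (size 4, align 4) → ends 56
pitch at 56 (size 8, align 8) → ends 64
total 64 bytes, alignment 8
array of 23: 23 × 64 = 1472

1472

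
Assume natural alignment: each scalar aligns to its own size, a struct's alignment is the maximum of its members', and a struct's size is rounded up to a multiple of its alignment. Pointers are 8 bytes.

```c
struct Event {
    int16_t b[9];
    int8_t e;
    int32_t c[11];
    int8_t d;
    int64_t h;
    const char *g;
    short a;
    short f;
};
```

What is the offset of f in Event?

90

0..18  b  (18B, 2-aligned)
18..19  e  (1B, 1-aligned)
19..20  -- padding (1B)
20..64  c  (44B, 4-aligned)
64..65  d  (1B, 1-aligned)
65..72  -- padding (7B)
72..80  h  (8B, 8-aligned)
80..88  g  (8B, 8-aligned)
88..90  a  (2B, 2-aligned)
90..92  f  (2B, 2-aligned)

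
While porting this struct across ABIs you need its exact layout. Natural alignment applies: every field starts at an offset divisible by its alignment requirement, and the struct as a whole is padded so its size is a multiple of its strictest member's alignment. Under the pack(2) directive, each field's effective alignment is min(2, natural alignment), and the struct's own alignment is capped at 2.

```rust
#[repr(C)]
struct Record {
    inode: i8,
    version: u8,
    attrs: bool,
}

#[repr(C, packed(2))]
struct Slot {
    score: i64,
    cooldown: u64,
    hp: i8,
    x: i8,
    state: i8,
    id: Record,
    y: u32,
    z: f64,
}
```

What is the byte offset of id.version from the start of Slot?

20

Record: @0: inode [1B, align 1] → 1; @1: version [1B, align 1] → 2; @2: attrs [1B, align 1] → 3; size 3, align 1
@0: score [8B, align 2] → 8
@8: cooldown [8B, align 2] → 16
@16: hp [1B, align 1] → 17
@17: x [1B, align 1] → 18
@18: state [1B, align 1] → 19
@19: id [3B, align 1] → 22
within Record: version at 1
19 + 1 = 20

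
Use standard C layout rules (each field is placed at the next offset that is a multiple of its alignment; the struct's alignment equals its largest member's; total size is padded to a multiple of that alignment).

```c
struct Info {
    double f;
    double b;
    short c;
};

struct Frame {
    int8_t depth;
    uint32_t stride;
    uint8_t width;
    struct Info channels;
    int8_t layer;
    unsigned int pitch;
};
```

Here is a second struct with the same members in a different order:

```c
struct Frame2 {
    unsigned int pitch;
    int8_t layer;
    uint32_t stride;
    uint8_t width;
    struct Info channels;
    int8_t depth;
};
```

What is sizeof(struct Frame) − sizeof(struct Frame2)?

Info: 0..8  f  (8B, 8-aligned); 8..16  b  (8B, 8-aligned); 16..18  c  (2B, 2-aligned); 18..24  -- tail padding (6B); sizeof = 24, alignof = 8
0..1  depth  (1B, 1-aligned)
1..4  -- padding (3B)
4..8  stride  (4B, 4-aligned)
8..9  width  (1B, 1-aligned)
9..16  -- padding (7B)
16..40  channels  (24B, 8-aligned)
40..41  layer  (1B, 1-aligned)
41..44  -- padding (3B)
44..48  pitch  (4B, 4-aligned)
sizeof = 48, alignof = 8
— Frame2 —
0..4  pitch  (4B, 4-aligned)
4..5  layer  (1B, 1-aligned)
5..8  -- padding (3B)
8..12  stride  (4B, 4-aligned)
12..13  width  (1B, 1-aligned)
13..16  -- padding (3B)
16..40  channels  (24B, 8-aligned)
40..41  depth  (1B, 1-aligned)
41..48  -- tail padding (7B)
sizeof = 48, alignof = 8
48 − 48 = 0

0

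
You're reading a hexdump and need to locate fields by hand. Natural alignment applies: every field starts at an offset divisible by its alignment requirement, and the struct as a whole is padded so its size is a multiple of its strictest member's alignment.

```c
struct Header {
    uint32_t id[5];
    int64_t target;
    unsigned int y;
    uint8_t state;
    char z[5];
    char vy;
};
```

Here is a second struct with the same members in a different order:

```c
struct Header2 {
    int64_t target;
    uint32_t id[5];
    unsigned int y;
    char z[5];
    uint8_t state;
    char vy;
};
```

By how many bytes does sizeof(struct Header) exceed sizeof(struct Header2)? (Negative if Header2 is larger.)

0..20  id  (20B, 4-aligned)
20..24  -- padding (4B)
24..32  target  (8B, 8-aligned)
32..36  y  (4B, 4-aligned)
36..37  state  (1B, 1-aligned)
37..42  z  (5B, 1-aligned)
42..43  vy  (1B, 1-aligned)
43..48  -- tail padding (5B)
sizeof = 48, alignof = 8
— Header2 —
0..8  target  (8B, 8-aligned)
8..28  id  (20B, 4-aligned)
28..32  y  (4B, 4-aligned)
32..37  z  (5B, 1-aligned)
37..38  state  (1B, 1-aligned)
38..39  vy  (1B, 1-aligned)
39..40  -- tail padding (1B)
sizeof = 40, alignof = 8
48 − 40 = 8

8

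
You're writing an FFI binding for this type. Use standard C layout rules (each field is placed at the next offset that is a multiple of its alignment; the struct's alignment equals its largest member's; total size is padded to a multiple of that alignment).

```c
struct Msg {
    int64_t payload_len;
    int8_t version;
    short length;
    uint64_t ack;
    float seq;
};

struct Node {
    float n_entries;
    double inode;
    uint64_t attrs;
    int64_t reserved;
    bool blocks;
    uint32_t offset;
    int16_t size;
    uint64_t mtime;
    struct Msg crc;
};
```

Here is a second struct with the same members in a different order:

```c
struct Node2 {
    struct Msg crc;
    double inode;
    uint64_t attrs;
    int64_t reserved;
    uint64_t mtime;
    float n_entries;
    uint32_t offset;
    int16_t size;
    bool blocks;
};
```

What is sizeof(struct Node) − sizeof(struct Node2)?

8

Msg: @0: payload_len [8B, align 8] → 8; @8: version [1B, align 1] → 9; +1 pad (align 2); @10: length [2B, align 2] → 12; +4 pad (align 8); @16: ack [8B, align 8] → 24; @24: seq [4B, align 4] → 28; +4 tail pad (align 8); size 32, align 8
@0: n_entries [4B, align 4] → 4
+4 pad (align 8)
@8: inode [8B, align 8] → 16
@16: attrs [8B, align 8] → 24
@24: reserved [8B, align 8] → 32
@32: blocks [1B, align 1] → 33
+3 pad (align 4)
@36: offset [4B, align 4] → 40
@40: size [2B, align 2] → 42
+6 pad (align 8)
@48: mtime [8B, align 8] → 56
@56: crc [32B, align 8] → 88
size 88, align 8
— Node2 —
@0: crc [32B, align 8] → 32
@32: inode [8B, align 8] → 40
@40: attrs [8B, align 8] → 48
@48: reserved [8B, align 8] → 56
@56: mtime [8B, align 8] → 64
@64: n_entries [4B, align 4] → 68
@68: offset [4B, align 4] → 72
@72: size [2B, align 2] → 74
@74: blocks [1B, align 1] → 75
+5 tail pad (align 8)
size 80, align 8
88 − 80 = 8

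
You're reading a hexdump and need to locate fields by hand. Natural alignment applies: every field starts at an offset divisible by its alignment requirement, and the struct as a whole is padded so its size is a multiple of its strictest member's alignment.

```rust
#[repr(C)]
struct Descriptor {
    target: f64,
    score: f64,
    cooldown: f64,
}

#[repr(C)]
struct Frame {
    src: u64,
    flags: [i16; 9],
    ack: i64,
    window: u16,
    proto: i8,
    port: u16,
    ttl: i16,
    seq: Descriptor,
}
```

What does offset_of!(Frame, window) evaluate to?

40

Descriptor: target at 0 (size 8, align 8) → ends 8; score at 8 (size 8, align 8) → ends 16; cooldown at 16 (size 8, align 8) → ends 24; total 24 bytes, alignment 8
src at 0 (size 8, align 8) → ends 8
flags at 8 (size 18, align 2) → ends 26
pad 6 to align 8 for ack
ack at 32 (size 8, align 8) → ends 40
window at 40 (size 2, align 2) → ends 42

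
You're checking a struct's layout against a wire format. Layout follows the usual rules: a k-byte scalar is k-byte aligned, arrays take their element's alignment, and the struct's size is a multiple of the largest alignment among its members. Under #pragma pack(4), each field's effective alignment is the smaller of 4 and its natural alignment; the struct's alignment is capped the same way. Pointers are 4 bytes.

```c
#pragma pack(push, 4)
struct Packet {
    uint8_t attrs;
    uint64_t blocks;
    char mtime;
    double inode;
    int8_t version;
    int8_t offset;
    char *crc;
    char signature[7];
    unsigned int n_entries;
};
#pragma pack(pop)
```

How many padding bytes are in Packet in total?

@0: attrs [1B, align 1] → 1
+3 pad (align 4)
@4: blocks [8B, align 4] → 12
@12: mtime [1B, align 1] → 13
+3 pad (align 4)
@16: inode [8B, align 4] → 24
@24: version [1B, align 1] → 25
@25: offset [1B, align 1] → 26
+2 pad (align 4)
@28: crc [4B, align 4] → 32
@32: signature [7B, align 1] → 39
+1 pad (align 4)
@40: n_entries [4B, align 4] → 44
size 44, align 4
data bytes 35, size 44 → padding 9

9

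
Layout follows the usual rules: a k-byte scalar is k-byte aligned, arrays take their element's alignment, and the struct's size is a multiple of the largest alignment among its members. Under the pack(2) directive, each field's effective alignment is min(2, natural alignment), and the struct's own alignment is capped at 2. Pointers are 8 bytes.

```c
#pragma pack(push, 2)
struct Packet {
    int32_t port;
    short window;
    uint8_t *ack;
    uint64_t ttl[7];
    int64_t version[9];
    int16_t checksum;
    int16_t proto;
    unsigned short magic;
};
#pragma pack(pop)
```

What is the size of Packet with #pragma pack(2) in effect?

0..4  port  (4B, 2-aligned)
4..6  window  (2B, 2-aligned)
6..14  ack  (8B, 2-aligned)
14..70  ttl  (56B, 2-aligned)
70..142  version  (72B, 2-aligned)
142..144  checksum  (2B, 2-aligned)
144..146  proto  (2B, 2-aligned)
146..148  magic  (2B, 2-aligned)
sizeof = 148, alignof = 2

148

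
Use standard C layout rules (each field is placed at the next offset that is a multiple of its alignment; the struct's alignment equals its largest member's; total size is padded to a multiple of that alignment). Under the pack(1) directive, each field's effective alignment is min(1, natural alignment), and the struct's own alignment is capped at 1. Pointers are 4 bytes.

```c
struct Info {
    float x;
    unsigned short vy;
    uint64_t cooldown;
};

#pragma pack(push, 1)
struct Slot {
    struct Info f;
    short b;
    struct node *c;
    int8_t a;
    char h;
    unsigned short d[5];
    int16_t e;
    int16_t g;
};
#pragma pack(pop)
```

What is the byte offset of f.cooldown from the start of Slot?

Info: x at 0 (size 4, align 4) → ends 4; vy at 4 (size 2, align 2) → ends 6; pad 2 to align 8 for cooldown; cooldown at 8 (size 8, align 8) → ends 16; total 16 bytes, alignment 8
f at 0 (size 16, align 1) → ends 16
within Info: cooldown at 8
0 + 8 = 8

8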